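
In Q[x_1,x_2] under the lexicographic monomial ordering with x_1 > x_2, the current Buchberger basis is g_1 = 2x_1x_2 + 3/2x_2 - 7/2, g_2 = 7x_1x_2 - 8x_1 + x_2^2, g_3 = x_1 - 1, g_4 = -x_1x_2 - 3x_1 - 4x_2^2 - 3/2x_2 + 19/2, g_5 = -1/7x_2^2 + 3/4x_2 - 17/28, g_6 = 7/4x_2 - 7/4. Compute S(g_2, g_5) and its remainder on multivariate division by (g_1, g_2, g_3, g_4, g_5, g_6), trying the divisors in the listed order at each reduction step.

lcm(LM(g_2), LM(g_5)) = x_1x_2^2.
S = (lcm/LT(g_2))·g_2 − (lcm/LT(g_5))·g_5 = 115/28x_1x_2 - 17/4x_1 + 1/7x_2^3.
Reduce S modulo (g_1, g_2, g_3, g_4, g_5, g_6) in that order:
  leading term x_1x_2: subtract (115/56)·g_1 from 115/28x_1x_2 - 17/4x_1 + 1/7x_2^3 → -17/4x_1 + 1/7x_2^3 - 345/112x_2 + 115/16
  leading term x_1: subtract (-17/4)·g_3 from -17/4x_1 + 1/7x_2^3 - 345/112x_2 + 115/16 → 1/7x_2^3 - 345/112x_2 + 47/16
  leading term x_2^3: subtract (-x_2)·g_5 from 1/7x_2^3 - 345/112x_2 + 47/16 → 3/4x_2^2 - 59/16x_2 + 47/16
  leading term x_2^2: subtract (-21/4)·g_5 from 3/4x_2^2 - 59/16x_2 + 47/16 → 1/4x_2 - 1/4
  leading term x_2: subtract (1/7)·g_6 from 1/4x_2 - 1/4 → 0
The remainder is 0, so this S-polynomial contributes no new basis element.

S(g_2, g_5) = 115/28x_1x_2 - 17/4x_1 + 1/7x_2^3; remainder on division = 0.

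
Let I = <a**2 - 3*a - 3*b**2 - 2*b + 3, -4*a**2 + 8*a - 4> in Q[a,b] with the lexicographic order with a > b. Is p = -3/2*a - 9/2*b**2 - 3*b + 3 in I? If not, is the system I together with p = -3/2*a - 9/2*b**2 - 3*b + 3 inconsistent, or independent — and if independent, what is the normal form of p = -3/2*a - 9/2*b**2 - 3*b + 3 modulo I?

First compute the reduced Gröbner basis of I by Buchberger's algorithm.
f_1 = a**2 - 3*a - 3*b**2 - 2*b + 3, LT = a**2.
f_2 = -4*a**2 + 8*a - 4, LT = a**2.

S(f_1,f_2): lcm = a**2. S = -a - 3*b**2 - 2*b + 2.
  leading term a: no divisor's leading term divides it; move -a to the remainder.
  leading term b**2: no divisor's leading term divides it; move -3*b**2 to the remainder.
  leading term b: no divisor's leading term divides it; move -2*b to the remainder.
  leading term 1: no divisor's leading term divides it; move 2 to the remainder.
  remainder -a - 3*b**2 - 2*b + 2 ≠ 0; add h_3 = -a - 3*b**2 - 2*b + 2 to the basis.

S(f_1,h_3): lcm = a**2. S = -3*a*b**2 - 2*a*b - a - 3*b**2 - 2*b + 3.
  leading term a*b**2: subtract (3*b**2)·h_3 from -3*a*b**2 - 2*a*b - a - 3*b**2 - 2*b + 3 → -2*a*b - a + 9*b**4 + 6*b**3 - 9*b**2 - 2*b + 3
  leading term a*b: subtract (2*b)·h_3 from -2*a*b - a + 9*b**4 + 6*b**3 - 9*b**2 - 2*b + 3 → -a + 9*b**4 + 12*b**3 - 5*b**2 - 6*b + 3
  leading term a: subtract (1)·h_3 from -a + 9*b**4 + 12*b**3 - 5*b**2 - 6*b + 3 → 9*b**4 + 12*b**3 - 2*b**2 - 4*b + 1
  leading term b**4: no divisor's leading term divides it; move 9*b**4 to the remainder.
  leading term b**3: no divisor's leading term divides it; move 12*b**3 to the remainder.
  leading term b**2: no divisor's leading term divides it; move -2*b**2 to the remainder.
  leading term b: no divisor's leading term divides it; move -4*b to the remainder.
  leading term 1: no divisor's leading term divides it; move 1 to the remainder.
  remainder 9*b**4 + 12*b**3 - 2*b**2 - 4*b + 1 ≠ 0; add h_4 = 9*b**4 + 12*b**3 - 2*b**2 - 4*b + 1 to the basis.

The other S-polynomials (S(f_2,h_3), S(f_1,h_4), S(f_2,h_4), S(h_3,h_4)) all reduce to 0 modulo the current basis, so we have a Gröbner basis.
Inter-reduce: drop elements whose leading term is divisible by another's, tail-reduce, and make monic.
Reduced Gröbner basis: {a + 3*b**2 + 2*b - 2, b**4 + 4/3*b**3 - 2/9*b**2 - 4/9*b + 1/9}.
Label its elements g_1 = a + 3*b**2 + 2*b - 2, g_2 = b**4 + 4/3*b**3 - 2/9*b**2 - 4/9*b + 1/9.

Reduce p = -3/2*a - 9/2*b**2 - 3*b + 3 modulo G:
  leading term a: subtract (-3/2)·g_1 from -3/2*a - 9/2*b**2 - 3*b + 3 → 0
  normal form = 0.
Since the normal form is 0, p ∈ I.

-3/2*a - 9/2*b**2 - 3*b + 3 lies in I (it reduces to 0).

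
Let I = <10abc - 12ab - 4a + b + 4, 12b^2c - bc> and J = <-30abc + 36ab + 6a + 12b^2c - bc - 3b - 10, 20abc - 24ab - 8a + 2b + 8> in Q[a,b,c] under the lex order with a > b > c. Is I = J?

For a fixed monomial order, each ideal has a unique reduced Gröbner basis; comparing bases decides equality.
Buchberger on the first generating set:
f_1 = 10abc - 12ab - 4a + b + 4, LT = abc.
f_2 = 12b^2c - bc, LT = b^2c.

S(f_1,f_2): lcm = ab^2c. S = -6/5ab^2 + 1/12abc - 2/5ab + 1/10b^2 + 2/5b.
  reduce S modulo (f_1, f_2):
  remainder -6/5ab^2 - 3/10ab + 1/30a + 1/10b^2 + 47/120b - 1/30 ≠ 0; add g_3 = -6/5ab^2 - 3/10ab + 1/30a + 1/10b^2 + 47/120b - 1/30 to the basis.

S(f_1,g_3): lcm = ab^2c. S = -6/5ab^2 - 1/4abc - 2/5ab + 1/36ac + 1/12b^2c + 1/10b^2 + 47/144bc + 2/5b - 1/36c.
  reduce S modulo (f_1, f_2, g_3):
  remainder -2/5ab + 1/36ac - 2/15a + 1/3bc + 1/30b - 1/36c + 2/15 ≠ 0; add g_4 = -2/5ab + 1/36ac - 2/15a + 1/3bc + 1/30b - 1/36c + 2/15 to the basis.

S(f_1,g_4): lcm = abc. S = -6/5ab + 5/72ac^2 - 1/3ac - 2/5a + 5/6bc^2 + 1/12bc + 1/10b - 5/72c^2 + 1/3c + 2/5.
  reduce S modulo (f_1, f_2, g_3, g_4):
  remainder 5/72ac^2 - 5/12ac + 5/6bc^2 - 11/12bc - 5/72c^2 + 5/12c ≠ 0; add g_5 = 5/72ac^2 - 5/12ac + 5/6bc^2 - 11/12bc - 5/72c^2 + 5/12c to the basis.

The other S-polynomials (S(f_2,g_3), S(f_2,g_4), S(g_3,g_4), S(f_1,g_5), S(f_2,g_5), S(g_3,g_5), S(g_4,g_5)) all reduce to 0 modulo the current basis, so we have a Gröbner basis.
Inter-reduce: drop elements whose leading term is divisible by another's, tail-reduce, and make monic.
Reduced Gröbner basis: {ab - 5/72ac + 1/3a - 5/6bc - 1/12b + 5/72c - 1/3, ac^2 - 6ac + 12bc^2 - 66/5bc - c^2 + 6c, b^2c - 1/12bc}.

Buchberger on the second generating set:
h_1 = -30abc + 36ab + 6a + 12b^2c - bc - 3b - 10, LT = abc.
h_2 = 20abc - 24ab - 8a + 2b + 8, LT = abc.

S(h_1,h_2): lcm = abc. S = 1/5a - 2/5b^2c + 1/30bc - 1/15.
  reduce S modulo (h_1, h_2):
  remainder 1/5a - 2/5b^2c + 1/30bc - 1/15 ≠ 0; add k_3 = 1/5a - 2/5b^2c + 1/30bc - 1/15 to the basis.

S(h_1,k_3): lcm = abc. S = -6/5ab - 1/5a + 2b^3c^2 - 1/6b^2c^2 - 2/5b^2c + 11/30bc + 1/10b + 1/3.
  reduce S modulo (h_1, h_2, k_3):
  remainder 2b^3c^2 - 12/5b^3c - 1/6b^2c^2 - 3/5b^2c + 2/5bc - 3/10b + 4/15 ≠ 0; add k_4 = 2b^3c^2 - 12/5b^3c - 1/6b^2c^2 - 3/5b^2c + 2/5bc - 3/10b + 4/15 to the basis.

The other S-polynomials (S(h_2,k_3), S(h_1,k_4), S(h_2,k_4), S(k_3,k_4)) all reduce to 0 modulo the current basis, so we have a Gröbner basis.
Inter-reduce: drop elements whose leading term is divisible by another's, tail-reduce, and make monic.
Reduced Gröbner basis: {a - 2b^2c + 1/6bc - 1/3, b^3c^2 - 6/5b^3c - 1/12b^2c^2 - 3/10b^2c + 1/5bc - 3/20b + 2/15}.

Since the reduced bases disagree, the two ideals are not the same.

No, the ideals differ.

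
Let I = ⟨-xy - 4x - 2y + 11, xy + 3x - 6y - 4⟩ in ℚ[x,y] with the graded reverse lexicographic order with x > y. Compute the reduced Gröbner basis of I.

G = {y² + 23/8y - 17/8, x + 8y - 7}

f_1 = -xy - 4x - 2y + 11, LT = xy.
f_2 = xy + 3x - 6y - 4, LT = xy.

S(f_1,f_2): lcm = xy. S = x + 8y - 7.
  leading term x: no divisor's leading term divides it; move x to the remainder.
  leading term y: no divisor's leading term divides it; move 8y to the remainder.
  leading term 1: no divisor's leading term divides it; move -7 to the remainder.
  remainder x + 8y - 7 ≠ 0; add g_3 = x + 8y - 7 to the basis.

S(f_1,g_3): lcm = xy. S = -8y² + 4x + 9y - 11.
  leading term y²: no divisor's leading term divides it; move -8y² to the remainder.
  leading term x: subtract (4)·g_3 from 4x + 9y - 11 → -23y + 17
  leading term y: no divisor's leading term divides it; move -23y to the remainder.
  leading term 1: no divisor's leading term divides it; move 17 to the remainder.
  remainder -8y² - 23y + 17 ≠ 0; add g_4 = -8y² - 23y + 17 to the basis.

The other S-polynomials (S(f_2,g_3), S(f_1,g_4), S(f_2,g_4), S(g_3,g_4)) all reduce to 0 modulo the current basis, so we have a Gröbner basis.
Inter-reduce: drop elements whose leading term is divisible by another's, tail-reduce, and make monic.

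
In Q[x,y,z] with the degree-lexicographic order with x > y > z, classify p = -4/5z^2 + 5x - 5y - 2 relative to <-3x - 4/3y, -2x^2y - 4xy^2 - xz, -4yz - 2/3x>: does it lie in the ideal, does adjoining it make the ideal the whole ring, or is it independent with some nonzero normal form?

-4/5z^2 + 5x - 5y - 2 is independent of I; its normal form modulo I is -4/5z^2 - 65/9y - 2.

First compute the reduced Gröbner basis of I by Buchberger's algorithm.
f_1 = -3x - 4/3y, LT = x.
f_2 = -2x^2y - 4xy^2 - xz, LT = x^2y.
f_3 = -4yz - 2/3x, LT = yz.

S(f_1,f_2): lcm = x^2y. S = -14/9xy^2 - 1/2xz.
  reduce S modulo (f_1, f_2, f_3):
  remainder 56/81y^3 + 4/243y ≠ 0; add h_4 = 56/81y^3 + 4/243y to the basis.

The other S-polynomials (S(f_1,f_3), S(f_2,f_3), S(f_1,h_4), S(f_2,h_4), S(f_3,h_4)) all reduce to 0 modulo the current basis, so we have a Gröbner basis.
Inter-reduce: drop elements whose leading term is divisible by another's, tail-reduce, and make monic.
Reduced Gröbner basis: {y^3 + 1/42y, yz - 2/27y, x + 4/9y}.
Label its elements g_1 = y^3 + 1/42y, g_2 = yz - 2/27y, g_3 = x + 4/9y.

Reduce p = -4/5z^2 + 5x - 5y - 2 modulo G:
  leading term z^2: no divisor's leading term divides it; move -4/5z^2 to the remainder.
  leading term x: subtract (5)·g_3 from 5x - 5y - 2 → -65/9y - 2
  leading term y: no divisor's leading term divides it; move -65/9y to the remainder.
  leading term 1: no divisor's leading term divides it; move -2 to the remainder.
  normal form = -4/5z^2 - 65/9y - 2.
The normal form is nonzero, so p ∉ I. Since p minus its normal form lies in I, I + (p) = I + (r) where r = -4/5z^2 - 65/9y - 2; decide whether this ideal is the whole ring.
Run Buchberger on G together with r (pairs among the g_i already reduce to 0 since G is a Gröbner basis):
g_1 = y^3 + 1/42y, LT = y^3.
g_2 = yz - 2/27y, LT = yz.
g_3 = x + 4/9y, LT = x.
r = -4/5z^2 - 65/9y - 2, LT = z^2.

S(g_2,r): lcm = yz^2. S = -325/36y^2 - 2/27yz - 5/2y.
  reduce S modulo (g_1, g_2, g_3, r):
  remainder -325/36y^2 - 3653/1458y ≠ 0; add m_5 = -325/36y^2 - 3653/1458y to the basis.

S(g_1,m_5): lcm = y^3. S = -562/2025y^2 + 1/42y.
  reduce S modulo (g_1, g_2, g_3, r, m_5):
  remainder 5788691/57408750y ≠ 0; add m_6 = 5788691/57408750y to the basis.

The other S-polynomials (S(g_1,g_2), S(g_1,g_3), S(g_1,r), S(g_2,g_3), S(g_3,r), S(g_2,m_5), S(g_3,m_5), S(r,m_5), S(g_1,m_6), S(g_2,m_6), S(g_3,m_6), S(r,m_6), S(m_5,m_6)) all reduce to 0 modulo the current basis, so we have a Gröbner basis.
Inter-reduce: drop elements whose leading term is divisible by another's, tail-reduce, and make monic.
Reduced Gröbner basis: {z^2 + 5/2, x, y}.
The reduced Gröbner basis of I + (p) is {z^2 + 5/2, x, y} ≠ {1}, a proper ideal, so the enlarged system stays consistent: p is independent of I, with normal form -4/5z^2 - 65/9y - 2.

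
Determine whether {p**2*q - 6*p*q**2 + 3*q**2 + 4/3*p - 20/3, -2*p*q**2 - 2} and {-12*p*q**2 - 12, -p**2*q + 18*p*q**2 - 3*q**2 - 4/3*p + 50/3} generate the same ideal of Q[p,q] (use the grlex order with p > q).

Two ideals are equal iff their reduced Gröbner bases coincide (the reduced basis is unique for a fixed ordering).
Buchberger on the first generating set:
f_1 = p**2*q - 6*p*q**2 + 3*q**2 + 4/3*p - 20/3, LT = p**2*q.
f_2 = -2*p*q**2 - 2, LT = p*q**2.

S(f_1,f_2): lcm = p**2*q**2. S = -6*p*q**3 + 3*q**3 + 4/3*p*q - p - 20/3*q.
  leading term p*q**3: subtract (3*q)·f_2 from -6*p*q**3 + 3*q**3 + 4/3*p*q - p - 20/3*q → 3*q**3 + 4/3*p*q - p - 2/3*q
  leading term q**3: no divisor's leading term divides it; move 3*q**3 to the remainder.
  leading term p*q: no divisor's leading term divides it; move 4/3*p*q to the remainder.
  leading term p: no divisor's leading term divides it; move -p to the remainder.
  leading term q: no divisor's leading term divides it; move -2/3*q to the remainder.
  remainder 3*q**3 + 4/3*p*q - p - 2/3*q ≠ 0; add g_3 = 3*q**3 + 4/3*p*q - p - 2/3*q to the basis.

S(f_1,g_3): lcm = p**2*q**3. S = -6*p*q**4 - 4/9*p**3*q + 3*q**4 + 1/3*p**3 + 2/9*p**2*q + 4/3*p*q**2 - 20/3*q**2.
  leading term p*q**4: subtract (3*q**2)·f_2 from -6*p*q**4 - 4/9*p**3*q + 3*q**4 + 1/3*p**3 + 2/9*p**2*q + 4/3*p*q**2 - 20/3*q**2 → -4/9*p**3*q + 3*q**4 + 1/3*p**3 + 2/9*p**2*q + 4/3*p*q**2 - 2/3*q**2
  leading term p**3*q: subtract (-4/9*p)·f_1 from -4/9*p**3*q + 3*q**4 + 1/3*p**3 + 2/9*p**2*q + 4/3*p*q**2 - 2/3*q**2 → -8/3*p**2*q**2 + 3*q**4 + 1/3*p**3 + 2/9*p**2*q + 8/3*p*q**2 + 16/27*p**2 - 2/3*q**2 - 80/27*p
  leading term p**2*q**2: subtract (-8/3*q)·f_1 from -8/3*p**2*q**2 + 3*q**4 + 1/3*p**3 + 2/9*p**2*q + 8/3*p*q**2 + 16/27*p**2 - 2/3*q**2 - 80/27*p → -16*p*q**3 + 3*q**4 + 1/3*p**3 + 2/9*p**2*q + 8/3*p*q**2 + 8*q**3 + 16/27*p**2 + 32/9*p*q - 2/3*q**2 - 80/27*p - 160/9*q
  leading term p*q**3: subtract (8*q)·f_2 from -16*p*q**3 + 3*q**4 + 1/3*p**3 + 2/9*p**2*q + 8/3*p*q**2 + 8*q**3 + 16/27*p**2 + 32/9*p*q - 2/3*q**2 - 80/27*p - 160/9*q → 3*q**4 + 1/3*p**3 + 2/9*p**2*q + 8/3*p*q**2 + 8*q**3 + 16/27*p**2 + 32/9*p*q - 2/3*q**2 - 80/27*p - 16/9*q
  leading term q**4: subtract (q)·g_3 from 3*q**4 + 1/3*p**3 + 2/9*p**2*q + 8/3*p*q**2 + 8*q**3 + 16/27*p**2 + 32/9*p*q - 2/3*q**2 - 80/27*p - 16/9*q → 1/3*p**3 + 2/9*p**2*q + 4/3*p*q**2 + 8*q**3 + 16/27*p**2 + 41/9*p*q - 80/27*p - 16/9*q
  leading term p**3: no divisor's leading term divides it; move 1/3*p**3 to the remainder.
  leading term p**2*q: subtract (2/9)·f_1 from 2/9*p**2*q + 4/3*p*q**2 + 8*q**3 + 16/27*p**2 + 41/9*p*q - 80/27*p - 16/9*q → 8/3*p*q**2 + 8*q**3 + 16/27*p**2 + 41/9*p*q - 2/3*q**2 - 88/27*p - 16/9*q + 40/27
  leading term p*q**2: subtract (-4/3)·f_2 from 8/3*p*q**2 + 8*q**3 + 16/27*p**2 + 41/9*p*q - 2/3*q**2 - 88/27*p - 16/9*q + 40/27 → 8*q**3 + 16/27*p**2 + 41/9*p*q - 2/3*q**2 - 88/27*p - 16/9*q - 32/27
  leading term q**3: subtract (8/3)·g_3 from 8*q**3 + 16/27*p**2 + 41/9*p*q - 2/3*q**2 - 88/27*p - 16/9*q - 32/27 → 16/27*p**2 + p*q - 2/3*q**2 - 16/27*p - 32/27
  leading term p**2: no divisor's leading term divides it; move 16/27*p**2 to the remainder.
  leading term p*q: no divisor's leading term divides it; move p*q to the remainder.
  leading term q**2: no divisor's leading term divides it; move -2/3*q**2 to the remainder.
  leading term p: no divisor's leading term divides it; move -16/27*p to the remainder.
  leading term 1: no divisor's leading term divides it; move -32/27 to the remainder.
  remainder 1/3*p**3 + 16/27*p**2 + p*q - 2/3*q**2 - 16/27*p - 32/27 ≠ 0; add g_4 = 1/3*p**3 + 16/27*p**2 + p*q - 2/3*q**2 - 16/27*p - 32/27 to the basis.

S(f_2,g_3): lcm = p*q**3. S = -4/9*p**2*q + 1/3*p**2 + 2/9*p*q + q.
  leading term p**2*q: subtract (-4/9)·f_1 from -4/9*p**2*q + 1/3*p**2 + 2/9*p*q + q → -8/3*p*q**2 + 1/3*p**2 + 2/9*p*q + 4/3*q**2 + 16/27*p + q - 80/27
  leading term p*q**2: subtract (4/3)·f_2 from -8/3*p*q**2 + 1/3*p**2 + 2/9*p*q + 4/3*q**2 + 16/27*p + q - 80/27 → 1/3*p**2 + 2/9*p*q + 4/3*q**2 + 16/27*p + q - 8/27
  leading term p**2: no divisor's leading term divides it; move 1/3*p**2 to the remainder.
  leading term p*q: no divisor's leading term divides it; move 2/9*p*q to the remainder.
  leading term q**2: no divisor's leading term divides it; move 4/3*q**2 to the remainder.
  leading term p: no divisor's leading term divides it; move 16/27*p to the remainder.
  leading term q: no divisor's leading term divides it; move q to the remainder.
  leading term 1: no divisor's leading term divides it; move -8/27 to the remainder.
  remainder 1/3*p**2 + 2/9*p*q + 4/3*q**2 + 16/27*p + q - 8/27 ≠ 0; add g_5 = 1/3*p**2 + 2/9*p*q + 4/3*q**2 + 16/27*p + q - 8/27 to the basis.

The other S-polynomials (S(f_1,g_4), S(f_2,g_4), S(g_3,g_4), S(f_1,g_5), S(f_2,g_5), S(g_3,g_5), S(g_4,g_5)) all reduce to 0 modulo the current basis, so we have a Gröbner basis.
Inter-reduce: drop elements whose leading term is divisible by another's, tail-reduce, and make monic.
Reduced Gröbner basis: {p*q**2 + 1, q**3 + 4/9*p*q - 1/3*p - 2/9*q, p**2 + 2/3*p*q + 4*q**2 + 16/9*p + 3*q - 8/9}.

Buchberger on the second generating set:
h_1 = -12*p*q**2 - 12, LT = p*q**2.
h_2 = -p**2*q + 18*p*q**2 - 3*q**2 - 4/3*p + 50/3, LT = p**2*q.

S(h_1,h_2): lcm = p**2*q**2. S = 18*p*q**3 - 3*q**3 - 4/3*p*q + p + 50/3*q.
  leading term p*q**3: subtract (-3/2*q)·h_1 from 18*p*q**3 - 3*q**3 - 4/3*p*q + p + 50/3*q → -3*q**3 - 4/3*p*q + p - 4/3*q
  leading term q**3: no divisor's leading term divides it; move -3*q**3 to the remainder.
  leading term p*q: no divisor's leading term divides it; move -4/3*p*q to the remainder.
  leading term p: no divisor's leading term divides it; move p to the remainder.
  leading term q: no divisor's leading term divides it; move -4/3*q to the remainder.
  remainder -3*q**3 - 4/3*p*q + p - 4/3*q ≠ 0; add k_3 = -3*q**3 - 4/3*p*q + p - 4/3*q to the basis.

S(h_1,k_3): lcm = p*q**3. S = -4/9*p**2*q + 1/3*p**2 - 4/9*p*q + q.
  leading term p**2*q: subtract (4/9)·h_2 from -4/9*p**2*q + 1/3*p**2 - 4/9*p*q + q → -8*p*q**2 + 1/3*p**2 - 4/9*p*q + 4/3*q**2 + 16/27*p + q - 200/27
  leading term p*q**2: subtract (2/3)·h_1 from -8*p*q**2 + 1/3*p**2 - 4/9*p*q + 4/3*q**2 + 16/27*p + q - 200/27 → 1/3*p**2 - 4/9*p*q + 4/3*q**2 + 16/27*p + q + 16/27
  leading term p**2: no divisor's leading term divides it; move 1/3*p**2 to the remainder.
  leading term p*q: no divisor's leading term divides it; move -4/9*p*q to the remainder.
  leading term q**2: no divisor's leading term divides it; move 4/3*q**2 to the remainder.
  leading term p: no divisor's leading term divides it; move 16/27*p to the remainder.
  leading term q: no divisor's leading term divides it; move q to the remainder.
  leading term 1: no divisor's leading term divides it; move 16/27 to the remainder.
  remainder 1/3*p**2 - 4/9*p*q + 4/3*q**2 + 16/27*p + q + 16/27 ≠ 0; add k_4 = 1/3*p**2 - 4/9*p*q + 4/3*q**2 + 16/27*p + q + 16/27 to the basis.

The other S-polynomials (S(h_2,k_3), S(h_1,k_4), S(h_2,k_4), S(k_3,k_4)) all reduce to 0 modulo the current basis, so we have a Gröbner basis.
Inter-reduce: drop elements whose leading term is divisible by another's, tail-reduce, and make monic.
Reduced Gröbner basis: {p*q**2 + 1, q**3 + 4/9*p*q - 1/3*p + 4/9*q, p**2 - 4/3*p*q + 4*q**2 + 16/9*p + 3*q + 16/9}.

Since the reduced bases disagree, the two ideals are not the same.

No, the ideals differ.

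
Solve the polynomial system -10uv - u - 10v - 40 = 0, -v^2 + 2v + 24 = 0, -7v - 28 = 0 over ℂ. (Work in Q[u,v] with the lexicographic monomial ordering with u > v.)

{(0, -4)}

Compute a lex Gröbner basis by Buchberger's algorithm.
f_1 = -10uv - u - 10v - 40, LT = uv.
f_2 = -v^2 + 2v + 24, LT = v^2.
f_3 = -7v - 28, LT = v.

S(f_1,f_2): lcm = uv^2. S = 21/10uv + 24u + v^2 + 4v.
  leading term uv: subtract (-21/100)·f_1 from 21/10uv + 24u + v^2 + 4v → 2379/100u + v^2 + 19/10v - 42/5
  leading term u: no divisor's leading term divides it; move 2379/100u to the remainder.
  leading term v^2: subtract (-1)·f_2 from v^2 + 19/10v - 42/5 → 39/10v + 78/5
  leading term v: subtract (-39/70)·f_3 from 39/10v + 78/5 → 0
  remainder 2379/100u ≠ 0; add h_4 = 2379/100u to the basis.

The other S-polynomials (S(f_1,f_3), S(f_2,f_3), S(f_1,h_4), S(f_2,h_4), S(f_3,h_4)) all reduce to 0 modulo the current basis, so we have a Gröbner basis.
Inter-reduce: drop elements whose leading term is divisible by another's, tail-reduce, and make monic.
Reduced Gröbner basis: {u, v + 4}.

From the last basis element, v + 4 = 0, so v takes values in {-4}. Each choice, substituted upward through the basis, yields the corresponding point(s) of the solution set.
  v = -4: the earlier basis element becomes u = 0, giving u = 0 — point (0, -4).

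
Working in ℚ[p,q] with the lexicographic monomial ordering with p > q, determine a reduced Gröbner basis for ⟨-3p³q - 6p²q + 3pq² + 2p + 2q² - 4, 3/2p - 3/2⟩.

G = {p - 1, q² - 9/5q - ⅖}

f_1 = -3p³q - 6p²q + 3pq² + 2p + 2q² - 4, LT = p³q.
f_2 = 3/2p - 3/2, LT = p.

S(f_1,f_2): lcm = p³q. S = 3p²q - pq² - ⅔p - ⅔q² + 4/3.
  leading term p²q: subtract (2pq)·f_2 from 3p²q - pq² - ⅔p - ⅔q² + 4/3 → -pq² + 3pq - ⅔p - ⅔q² + 4/3
  leading term pq²: subtract (-⅔q²)·f_2 from -pq² + 3pq - ⅔p - ⅔q² + 4/3 → 3pq - ⅔p - 5/3q² + 4/3
  leading term pq: subtract (2q)·f_2 from 3pq - ⅔p - 5/3q² + 4/3 → -⅔p - 5/3q² + 3q + 4/3
  leading term p: subtract (-4/9)·f_2 from -⅔p - 5/3q² + 3q + 4/3 → -5/3q² + 3q + ⅔
  leading term q²: no divisor's leading term divides it; move -5/3q² to the remainder.
  leading term q: no divisor's leading term divides it; move 3q to the remainder.
  leading term 1: no divisor's leading term divides it; move ⅔ to the remainder.
  remainder -5/3q² + 3q + ⅔ ≠ 0; add g_3 = -5/3q² + 3q + ⅔ to the basis.

S(f_1,g_3): lcm = p³q². S = 9/5p³q + ⅖p³ + 2p²q² - pq³ - ⅔pq - ⅔q³ + 4/3q.
  leading term p³q: subtract (-⅗)·f_1 from 9/5p³q + ⅖p³ + 2p²q² - pq³ - ⅔pq - ⅔q³ + 4/3q → ⅖p³ + 2p²q² - 18/5p²q - pq³ + 9/5pq² - ⅔pq + 6/5p - ⅔q³ + 6/5q² + 4/3q - 12/5
  leading term p³: subtract (4/15p²)·f_2 from ⅖p³ + 2p²q² - 18/5p²q - pq³ + 9/5pq² - ⅔pq + 6/5p - ⅔q³ + 6/5q² + 4/3q - 12/5 → 2p²q² - 18/5p²q + ⅖p² - pq³ + 9/5pq² - ⅔pq + 6/5p - ⅔q³ + 6/5q² + 4/3q - 12/5
  leading term p²q²: subtract (4/3pq²)·f_2 from 2p²q² - 18/5p²q + ⅖p² - pq³ + 9/5pq² - ⅔pq + 6/5p - ⅔q³ + 6/5q² + 4/3q - 12/5 → -18/5p²q + ⅖p² - pq³ + 19/5pq² - ⅔pq + 6/5p - ⅔q³ + 6/5q² + 4/3q - 12/5
  leading term p²q: subtract (-12/5pq)·f_2 from -18/5p²q + ⅖p² - pq³ + 19/5pq² - ⅔pq + 6/5p - ⅔q³ + 6/5q² + 4/3q - 12/5 → ⅖p² - pq³ + 19/5pq² - 64/15pq + 6/5p - ⅔q³ + 6/5q² + 4/3q - 12/5
  leading term p²: subtract (4/15p)·f_2 from ⅖p² - pq³ + 19/5pq² - 64/15pq + 6/5p - ⅔q³ + 6/5q² + 4/3q - 12/5 → -pq³ + 19/5pq² - 64/15pq + 8/5p - ⅔q³ + 6/5q² + 4/3q - 12/5
  leading term pq³: subtract (-⅔q³)·f_2 from -pq³ + 19/5pq² - 64/15pq + 8/5p - ⅔q³ + 6/5q² + 4/3q - 12/5 → 19/5pq² - 64/15pq + 8/5p - 5/3q³ + 6/5q² + 4/3q - 12/5
  leading term pq²: subtract (38/15q²)·f_2 from 19/5pq² - 64/15pq + 8/5p - 5/3q³ + 6/5q² + 4/3q - 12/5 → -64/15pq + 8/5p - 5/3q³ + 5q² + 4/3q - 12/5
  leading term pq: subtract (-128/45q)·f_2 from -64/15pq + 8/5p - 5/3q³ + 5q² + 4/3q - 12/5 → 8/5p - 5/3q³ + 5q² - 44/15q - 12/5
  leading term p: subtract (16/15)·f_2 from 8/5p - 5/3q³ + 5q² - 44/15q - 12/5 → -5/3q³ + 5q² - 44/15q - ⅘
  leading term q³: subtract (q)·g_3 from -5/3q³ + 5q² - 44/15q - ⅘ → 2q² - 18/5q - ⅘
  leading term q²: subtract (-6/5)·g_3 from 2q² - 18/5q - ⅘ → 0
  remainder 0.

S(f_2,g_3): leading monomials are coprime, so the S-polynomial reduces to 0 (Buchberger's first criterion).
Every S-polynomial of the final basis reduces to 0, so we have a Gröbner basis.
Inter-reduce: drop elements whose leading term is divisible by another's, tail-reduce, and make monic.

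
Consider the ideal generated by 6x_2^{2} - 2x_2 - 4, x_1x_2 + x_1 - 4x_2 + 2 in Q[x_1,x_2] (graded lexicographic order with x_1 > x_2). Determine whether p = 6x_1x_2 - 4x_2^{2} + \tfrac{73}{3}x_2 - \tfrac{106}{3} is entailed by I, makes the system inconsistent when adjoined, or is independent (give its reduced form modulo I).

First compute the reduced Gröbner basis of I by Buchberger's algorithm.
f_1 = 6x_2^{2} - 2x_2 - 4, LT = x_2^{2}.
f_2 = x_1x_2 + x_1 - 4x_2 + 2, LT = x_1x_2.

S(f_1,f_2): lcm = x_1x_2^{2}. S = -\tfrac{4}{3}x_1x_2 + 4x_2^{2} - \tfrac{2}{3}x_1 - 2x_2.
  leading term x_1x_2: subtract (-\tfrac{4}{3})·f_2 from -\tfrac{4}{3}x_1x_2 + 4x_2^{2} - \tfrac{2}{3}x_1 - 2x_2 → 4x_2^{2} + \tfrac{2}{3}x_1 - \tfrac{22}{3}x_2 + \tfrac{8}{3}
  leading term x_2^{2}: subtract (\tfrac{2}{3})·f_1 from 4x_2^{2} + \tfrac{2}{3}x_1 - \tfrac{22}{3}x_2 + \tfrac{8}{3} → \tfrac{2}{3}x_1 - 6x_2 + \tfrac{16}{3}
  leading term x_1: no divisor's leading term divides it; move \tfrac{2}{3}x_1 to the remainder.
  leading term x_2: no divisor's leading term divides it; move -6x_2 to the remainder.
  leading term 1: no divisor's leading term divides it; move \tfrac{16}{3} to the remainder.
  remainder \tfrac{2}{3}x_1 - 6x_2 + \tfrac{16}{3} ≠ 0; add h_3 = \tfrac{2}{3}x_1 - 6x_2 + \tfrac{16}{3} to the basis.

S(f_1,h_3): leading monomials are coprime, so the S-polynomial reduces to 0 (Buchberger's first criterion).
S(f_2,h_3): lcm = x_1x_2. S = 9x_2^{2} + x_1 - 12x_2 + 2.
  leading term x_2^{2}: subtract (\tfrac{3}{2})·f_1 from 9x_2^{2} + x_1 - 12x_2 + 2 → x_1 - 9x_2 + 8
  leading term x_1: subtract (\tfrac{3}{2})·h_3 from x_1 - 9x_2 + 8 → 0
  remainder 0.

Every S-polynomial of the final basis reduces to 0, so we have a Gröbner basis.
Inter-reduce: drop elements whose leading term is divisible by another's, tail-reduce, and make monic.
Reduced Gröbner basis: {x_2^{2} - \tfrac{1}{3}x_2 - \tfrac{2}{3}, x_1 - 9x_2 + 8}.
Label its elements g_1 = x_2^{2} - \tfrac{1}{3}x_2 - \tfrac{2}{3}, g_2 = x_1 - 9x_2 + 8.

Reduce p = 6x_1x_2 - 4x_2^{2} + \tfrac{73}{3}x_2 - \tfrac{106}{3} modulo G:
  leading term x_1x_2: subtract (6x_2)·g_2 from 6x_1x_2 - 4x_2^{2} + \tfrac{73}{3}x_2 - \tfrac{106}{3} → 50x_2^{2} - \tfrac{71}{3}x_2 - \tfrac{106}{3}
  leading term x_2^{2}: subtract (50)·g_1 from 50x_2^{2} - \tfrac{71}{3}x_2 - \tfrac{106}{3} → -7x_2 - 2
  leading term x_2: no divisor's leading term divides it; move -7x_2 to the remainder.
  leading term 1: no divisor's leading term divides it; move -2 to the remainder.
  normal form = -7x_2 - 2.
The normal form is nonzero, so p ∉ I. Since p minus its normal form lies in I, I + (p) = I + (r) where r = -7x_2 - 2; decide whether this ideal is the whole ring.
Run Buchberger on G together with r (pairs among the g_i already reduce to 0 since G is a Gröbner basis):
g_1 = x_2^{2} - \tfrac{1}{3}x_2 - \tfrac{2}{3}, LT = x_2^{2}.
g_2 = x_1 - 9x_2 + 8, LT = x_1.
r = -7x_2 - 2, LT = x_2.

S(g_1,g_2): leading monomials are coprime, so the S-polynomial reduces to 0 (Buchberger's first criterion).
S(g_1,r): lcm = x_2^{2}. S = -\tfrac{13}{21}x_2 - \tfrac{2}{3}.
  leading term x_2: subtract (\tfrac{13}{147})·r from -\tfrac{13}{21}x_2 - \tfrac{2}{3} → -\tfrac{24}{49}
  leading term 1: no divisor's leading term divides it; move -\tfrac{24}{49} to the remainder.
  remainder -\tfrac{24}{49} ≠ 0; add m_4 = -\tfrac{24}{49} to the basis.

S(g_2,r): leading monomials are coprime, so the S-polynomial reduces to 0 (Buchberger's first criterion).
S(g_1,m_4): leading monomials are coprime, so the S-polynomial reduces to 0 (Buchberger's first criterion).
S(g_2,m_4): leading monomials are coprime, so the S-polynomial reduces to 0 (Buchberger's first criterion).
S(r,m_4): leading monomials are coprime, so the S-polynomial reduces to 0 (Buchberger's first criterion).
Every S-polynomial of the final basis reduces to 0, so we have a Gröbner basis.
Inter-reduce: drop elements whose leading term is divisible by another's, tail-reduce, and make monic.
Reduced Gröbner basis: {1}.
The reduced Gröbner basis of I + (p) is {1}: the ideal is the whole ring, so the enlarged system has no common solution — adjoining p is inconsistent.

Adjoining 6x_1x_2 - 4x_2^{2} + \tfrac{73}{3}x_2 - \tfrac{106}{3} makes the ideal the whole ring: the system is inconsistent.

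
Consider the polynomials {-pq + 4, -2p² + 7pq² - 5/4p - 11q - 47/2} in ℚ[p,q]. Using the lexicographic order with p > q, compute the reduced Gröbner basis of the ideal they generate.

G = {p - 17/8q² + 47/16q + ⅝, q³ - 47/34q² - 5/17q - 32/17}

f_1 = -pq + 4, LT = pq.
f_2 = -2p² + 7pq² - 5/4p - 11q - 47/2, LT = p².

S(f_1,f_2): lcm = p²q. S = 7/2pq³ - ⅝pq - 4p - 11/2q² - 47/4q.
  leading term pq³: subtract (-7/2q²)·f_1 from 7/2pq³ - ⅝pq - 4p - 11/2q² - 47/4q → -⅝pq - 4p + 17/2q² - 47/4q
  leading term pq: subtract (⅝)·f_1 from -⅝pq - 4p + 17/2q² - 47/4q → -4p + 17/2q² - 47/4q - 5/2
  leading term p: no divisor's leading term divides it; move -4p to the remainder.
  leading term q²: no divisor's leading term divides it; move 17/2q² to the remainder.
  leading term q: no divisor's leading term divides it; move -47/4q to the remainder.
  leading term 1: no divisor's leading term divides it; move -5/2 to the remainder.
  remainder -4p + 17/2q² - 47/4q - 5/2 ≠ 0; add g_3 = -4p + 17/2q² - 47/4q - 5/2 to the basis.

S(f_1,g_3): lcm = pq. S = 17/8q³ - 47/16q² - ⅝q - 4.
  leading term q³: no divisor's leading term divides it; move 17/8q³ to the remainder.
  leading term q²: no divisor's leading term divides it; move -47/16q² to the remainder.
  leading term q: no divisor's leading term divides it; move -⅝q to the remainder.
  leading term 1: no divisor's leading term divides it; move -4 to the remainder.
  remainder 17/8q³ - 47/16q² - ⅝q - 4 ≠ 0; add g_4 = 17/8q³ - 47/16q² - ⅝q - 4 to the basis.

The other S-polynomials (S(f_2,g_3), S(f_1,g_4), S(f_2,g_4), S(g_3,g_4)) all reduce to 0 modulo the current basis, so we have a Gröbner basis.
Inter-reduce: drop elements whose leading term is divisible by another's, tail-reduce, and make monic.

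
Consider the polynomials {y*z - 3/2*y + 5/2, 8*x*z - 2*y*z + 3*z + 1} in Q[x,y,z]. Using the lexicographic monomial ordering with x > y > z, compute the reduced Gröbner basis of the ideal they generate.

G = {x*y - 5/3*x - 1/4*y**2 + 7/8*y - 5/8, x*z - 3/8*y + 3/8*z + 3/4, y*z - 3/2*y + 5/2}

f_1 = y*z - 3/2*y + 5/2, LT = y*z.
f_2 = 8*x*z - 2*y*z + 3*z + 1, LT = x*z.

S(f_1,f_2): lcm = x*y*z. S = -3/2*x*y + 5/2*x + 1/4*y**2*z - 3/8*y*z - 1/8*y.
  reduce S modulo (f_1, f_2):
  remainder -3/2*x*y + 5/2*x + 3/8*y**2 - 21/16*y + 15/16 ≠ 0; add g_3 = -3/2*x*y + 5/2*x + 3/8*y**2 - 21/16*y + 15/16 to the basis.

The other S-polynomials (S(f_1,g_3), S(f_2,g_3)) all reduce to 0 modulo the current basis, so we have a Gröbner basis.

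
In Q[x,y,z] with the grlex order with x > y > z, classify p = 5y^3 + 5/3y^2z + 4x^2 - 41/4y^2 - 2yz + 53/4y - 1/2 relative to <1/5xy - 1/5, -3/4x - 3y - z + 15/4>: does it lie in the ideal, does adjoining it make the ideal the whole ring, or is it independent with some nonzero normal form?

5y^3 + 5/3y^2z + 4x^2 - 41/4y^2 - 2yz + 53/4y - 1/2 is independent of I; its normal form modulo I is 62/3yz + 64/9z^2 - 73y - 160/3z + 169/2.

First compute the reduced Gröbner basis of I by Buchberger's algorithm.
f_1 = 1/5xy - 1/5, LT = xy.
f_2 = -3/4x - 3y - z + 15/4, LT = x.

S(f_1,f_2): lcm = xy. S = -4y^2 - 4/3yz + 5y - 1.
  leading term y^2: no divisor's leading term divides it; move -4y^2 to the remainder.
  leading term yz: no divisor's leading term divides it; move -4/3yz to the remainder.
  leading term y: no divisor's leading term divides it; move 5y to the remainder.
  leading term 1: no divisor's leading term divides it; move -1 to the remainder.
  remainder -4y^2 - 4/3yz + 5y - 1 ≠ 0; add h_3 = -4y^2 - 4/3yz + 5y - 1 to the basis.

The other S-polynomials (S(f_1,h_3), S(f_2,h_3)) all reduce to 0 modulo the current basis, so we have a Gröbner basis.
Inter-reduce: drop elements whose leading term is divisible by another's, tail-reduce, and make monic.
Reduced Gröbner basis: {y^2 + 1/3yz - 5/4y + 1/4, x + 4y + 4/3z - 5}.
Label its elements g_1 = y^2 + 1/3yz - 5/4y + 1/4, g_2 = x + 4y + 4/3z - 5.

Reduce p = 5y^3 + 5/3y^2z + 4x^2 - 41/4y^2 - 2yz + 53/4y - 1/2 modulo G:
  leading term y^3: subtract (5y)·g_1 from 5y^3 + 5/3y^2z + 4x^2 - 41/4y^2 - 2yz + 53/4y - 1/2 → 4x^2 - 4y^2 - 2yz + 12y - 1/2
  leading term x^2: subtract (4x)·g_2 from 4x^2 - 4y^2 - 2yz + 12y - 1/2 → -16xy - 16/3xz - 4y^2 - 2yz + 20x + 12y - 1/2
  leading term xy: subtract (-16y)·g_2 from -16xy - 16/3xz - 4y^2 - 2yz + 20x + 12y - 1/2 → -16/3xz + 60y^2 + 58/3yz + 20x - 68y - 1/2
  leading term xz: subtract (-16/3z)·g_2 from -16/3xz + 60y^2 + 58/3yz + 20x - 68y - 1/2 → 60y^2 + 122/3yz + 64/9z^2 + 20x - 68y - 80/3z - 1/2
  leading term y^2: subtract (60)·g_1 from 60y^2 + 122/3yz + 64/9z^2 + 20x - 68y - 80/3z - 1/2 → 62/3yz + 64/9z^2 + 20x + 7y - 80/3z - 31/2
  leading term yz: no divisor's leading term divides it; move 62/3yz to the remainder.
  leading term z^2: no divisor's leading term divides it; move 64/9z^2 to the remainder.
  leading term x: subtract (20)·g_2 from 20x + 7y - 80/3z - 31/2 → -73y - 160/3z + 169/2
  leading term y: no divisor's leading term divides it; move -73y to the remainder.
  leading term z: no divisor's leading term divides it; move -160/3z to the remainder.
  leading term 1: no divisor's leading term divides it; move 169/2 to the remainder.
  normal form = 62/3yz + 64/9z^2 - 73y - 160/3z + 169/2.
The normal form is nonzero, so p ∉ I. Since p minus its normal form lies in I, I + (p) = I + (r) where r = 62/3yz + 64/9z^2 - 73y - 160/3z + 169/2; decide whether this ideal is the whole ring.
Run Buchberger on G together with r (pairs among the g_i already reduce to 0 since G is a Gröbner basis):
g_1 = y^2 + 1/3yz - 5/4y + 1/4, LT = y^2.
g_2 = x + 4y + 4/3z - 5, LT = x.
r = 62/3yz + 64/9z^2 - 73y - 160/3z + 169/2, LT = yz.

S(g_1,r): lcm = y^2z. S = -1/93yz^2 + 219/62y^2 + 165/124yz - 507/124y + 1/4z.
  leading term yz^2: subtract (-1/1922z)·r from -1/93yz^2 + 219/62y^2 + 165/124yz - 507/124y + 1/4z → 32/8649z^3 + 219/62y^2 + 4969/3844yz - 80/2883z^2 - 507/124y + 565/1922z
  leading term z^3: no divisor's leading term divides it; move 32/8649z^3 to the remainder.
  leading term y^2: subtract (219/62)·g_1 from 219/62y^2 + 4969/3844yz - 80/2883z^2 - 507/124y + 565/1922z → 443/3844yz - 80/2883z^2 + 81/248y + 565/1922z - 219/248
  leading term yz: subtract (1329/238328)·r from 443/3844yz - 80/2883z^2 + 81/248y + 565/1922z - 219/248 → -2008/29791z^2 + 87429/119164y + 35235/59582z - 645519/476656
  leading term z^2: no divisor's leading term divides it; move -2008/29791z^2 to the remainder.
  leading term y: no divisor's leading term divides it; move 87429/119164y to the remainder.
  leading term z: no divisor's leading term divides it; move 35235/59582z to the remainder.
  leading term 1: no divisor's leading term divides it; move -645519/476656 to the remainder.
  remainder 32/8649z^3 - 2008/29791z^2 + 87429/119164y + 35235/59582z - 645519/476656 ≠ 0; add m_4 = 32/8649z^3 - 2008/29791z^2 + 87429/119164y + 35235/59582z - 645519/476656 to the basis.

The other S-polynomials (S(g_1,g_2), S(g_2,r), S(g_1,m_4), S(g_2,m_4), S(r,m_4)) all reduce to 0 modulo the current basis, so we have a Gröbner basis.
Inter-reduce: drop elements whose leading term is divisible by another's, tail-reduce, and make monic.
Reduced Gröbner basis: {z^3 - 2259/124z^2 + 786861/3968y + 317115/1984z - 5809671/15872, y^2 - 32/279z^2 - 9/124y + 80/93z - 69/62, yz + 32/93z^2 - 219/62y - 80/31z + 507/124, x + 4y + 4/3z - 5}.
The reduced Gröbner basis of I + (p) is {z^3 - 2259/124z^2 + 786861/3968y + 317115/1984z - 5809671/15872, y^2 - 32/279z^2 - 9/124y + 80/93z - 69/62, yz + 32/93z^2 - 219/62y - 80/31z + 507/124, x + 4y + 4/3z - 5} ≠ {1}, a proper ideal, so the enlarged system stays consistent: p is independent of I, with normal form 62/3yz + 64/9z^2 - 73y - 160/3z + 169/2.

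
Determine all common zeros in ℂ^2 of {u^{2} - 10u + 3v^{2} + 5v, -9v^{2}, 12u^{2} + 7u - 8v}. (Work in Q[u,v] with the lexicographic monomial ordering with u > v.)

{(0, 0)}

Compute a lex Gröbner basis by Buchberger's algorithm.
f_1 = u^{2} - 10u + 3v^{2} + 5v, LT = u^{2}.
f_2 = -9v^{2}, LT = v^{2}.
f_3 = 12u^{2} + 7u - 8v, LT = u^{2}.

S(f_1,f_2): leading monomials are coprime, so the S-polynomial reduces to 0 (Buchberger's first criterion).
S(f_1,f_3): lcm = u^{2}. S = -\tfrac{127}{12}u + 3v^{2} + \tfrac{17}{3}v.
  leading term u: no divisor's leading term divides it; move -\tfrac{127}{12}u to the remainder.
  leading term v^{2}: subtract (-\tfrac{1}{3})·f_2 from 3v^{2} + \tfrac{17}{3}v → \tfrac{17}{3}v
  leading term v: no divisor's leading term divides it; move \tfrac{17}{3}v to the remainder.
  remainder -\tfrac{127}{12}u + \tfrac{17}{3}v ≠ 0; add h_4 = -\tfrac{127}{12}u + \tfrac{17}{3}v to the basis.

S(f_2,f_3): leading monomials are coprime, so the S-polynomial reduces to 0 (Buchberger's first criterion).
S(f_1,h_4): lcm = u^{2}. S = \tfrac{68}{127}uv - 10u + 3v^{2} + 5v.
  leading term uv: subtract (-\tfrac{816}{16129}v)·h_4 from \tfrac{68}{127}uv - 10u + 3v^{2} + 5v → -10u + \tfrac{53011}{16129}v^{2} + 5v
  leading term u: subtract (\tfrac{120}{127})·h_4 from -10u + \tfrac{53011}{16129}v^{2} + 5v → \tfrac{53011}{16129}v^{2} - \tfrac{45}{127}v
  leading term v^{2}: subtract (-\tfrac{53011}{145161})·f_2 from \tfrac{53011}{16129}v^{2} - \tfrac{45}{127}v → -\tfrac{45}{127}v
  leading term v: no divisor's leading term divides it; move -\tfrac{45}{127}v to the remainder.
  remainder -\tfrac{45}{127}v ≠ 0; add h_5 = -\tfrac{45}{127}v to the basis.

S(f_2,h_4): leading monomials are coprime, so the S-polynomial reduces to 0 (Buchberger's first criterion).
S(f_3,h_4): lcm = u^{2}. S = \tfrac{68}{127}uv + \tfrac{7}{12}u - \tfrac{2}{3}v.
  leading term uv: subtract (-\tfrac{816}{16129}v)·h_4 from \tfrac{68}{127}uv + \tfrac{7}{12}u - \tfrac{2}{3}v → \tfrac{7}{12}u + \tfrac{4624}{16129}v^{2} - \tfrac{2}{3}v
  leading term u: subtract (-\tfrac{7}{127})·h_4 from \tfrac{7}{12}u + \tfrac{4624}{16129}v^{2} - \tfrac{2}{3}v → \tfrac{4624}{16129}v^{2} - \tfrac{45}{127}v
  leading term v^{2}: subtract (-\tfrac{4624}{145161})·f_2 from \tfrac{4624}{16129}v^{2} - \tfrac{45}{127}v → -\tfrac{45}{127}v
  leading term v: subtract (1)·h_5 from -\tfrac{45}{127}v → 0
  remainder 0.

S(f_1,h_5): leading monomials are coprime, so the S-polynomial reduces to 0 (Buchberger's first criterion).
S(f_2,h_5): lcm = v^{2}. S = 0.
  remainder 0.

S(f_3,h_5): leading monomials are coprime, so the S-polynomial reduces to 0 (Buchberger's first criterion).
S(h_4,h_5): leading monomials are coprime, so the S-polynomial reduces to 0 (Buchberger's first criterion).
Every S-polynomial of the final basis reduces to 0, so we have a Gröbner basis.
Inter-reduce: drop elements whose leading term is divisible by another's, tail-reduce, and make monic.
Reduced Gröbner basis: {u, v}.

The lex basis is triangular: the last element involves only v. Solving v = 0 gives v ∈ {0}; substituting each value into the earlier elements determines the remaining variables.
  v = 0: the earlier basis element becomes u = 0, giving u = 0 — point (0, 0).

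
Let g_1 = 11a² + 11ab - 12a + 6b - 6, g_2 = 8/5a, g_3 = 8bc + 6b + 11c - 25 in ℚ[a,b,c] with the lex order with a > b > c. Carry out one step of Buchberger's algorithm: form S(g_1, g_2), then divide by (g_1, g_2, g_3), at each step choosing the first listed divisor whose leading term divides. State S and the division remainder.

lcm(LM(g_1), LM(g_2)) = a².
S = (lcm/LT(g_1))·g_1 − (lcm/LT(g_2))·g_2 = ab - 12/11a + 6/11b - 6/11.
Reduce S modulo (g_1, g_2, g_3) in that order:
  leading term ab: subtract (⅝b)·g_2 from ab - 12/11a + 6/11b - 6/11 → -12/11a + 6/11b - 6/11
  leading term a: subtract (-15/22)·g_2 from -12/11a + 6/11b - 6/11 → 6/11b - 6/11
  leading term b: no divisor's leading term divides it; move 6/11b to the remainder.
  leading term 1: no divisor's leading term divides it; move -6/11 to the remainder.
The remainder 6/11b - 6/11 is nonzero, so it would be added as the next basis element.
This is the inner loop of Buchberger's algorithm — each nonzero remainder becomes a new basis element.

S(g_1, g_2) = ab - 12/11a + 6/11b - 6/11; remainder on division = 6/11b - 6/11.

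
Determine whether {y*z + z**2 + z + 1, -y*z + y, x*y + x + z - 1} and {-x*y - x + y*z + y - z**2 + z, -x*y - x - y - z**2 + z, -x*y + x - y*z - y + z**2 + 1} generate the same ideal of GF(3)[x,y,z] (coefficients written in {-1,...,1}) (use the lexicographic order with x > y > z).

No, the ideals differ.

Two ideals are equal iff their reduced Gröbner bases coincide (the reduced basis is unique for a fixed ordering).
Buchberger on the first generating set:
f_1 = y*z + z**2 + z + 1, LT = y*z.
f_2 = -y*z + y, LT = y*z.
f_3 = x*y + x + z - 1, LT = x*y.

S(f_1,f_2): lcm = y*z. S = y + z**2 + z + 1.
  leading term y: no divisor's leading term divides it; move y to the remainder.
  leading term z**2: no divisor's leading term divides it; move z**2 to the remainder.
  leading term z: no divisor's leading term divides it; move z to the remainder.
  leading term 1: no divisor's leading term divides it; move 1 to the remainder.
  remainder y + z**2 + z + 1 ≠ 0; add g_4 = y + z**2 + z + 1 to the basis.

S(f_1,f_3): lcm = x*y*z. S = x*z**2 + x - z**2 + z.
  leading term x*z**2: no divisor's leading term divides it; move x*z**2 to the remainder.
  leading term x: no divisor's leading term divides it; move x to the remainder.
  leading term z**2: no divisor's leading term divides it; move -z**2 to the remainder.
  leading term z: no divisor's leading term divides it; move z to the remainder.
  remainder x*z**2 + x - z**2 + z ≠ 0; add g_5 = x*z**2 + x - z**2 + z to the basis.

S(f_2,f_3): lcm = x*y*z. S = -x*y - x*z - z**2 + z.
  leading term x*y: subtract (-1)·f_3 from -x*y - x*z - z**2 + z → -x*z + x - z**2 - z - 1
  leading term x*z: no divisor's leading term divides it; move -x*z to the remainder.
  leading term x: no divisor's leading term divides it; move x to the remainder.
  leading term z**2: no divisor's leading term divides it; move -z**2 to the remainder.
  leading term z: no divisor's leading term divides it; move -z to the remainder.
  leading term 1: no divisor's leading term divides it; move -1 to the remainder.
  remainder -x*z + x - z**2 - z - 1 ≠ 0; add g_6 = -x*z + x - z**2 - z - 1 to the basis.

S(f_1,g_4): lcm = y*z. S = -z**3 + 1.
  leading term z**3: no divisor's leading term divides it; move -z**3 to the remainder.
  leading term 1: no divisor's leading term divides it; move 1 to the remainder.
  remainder -z**3 + 1 ≠ 0; add g_7 = -z**3 + 1 to the basis.

S(f_2,g_5): lcm = x*y*z**2. S = -x*y*z - x*y + y*z**2 - y*z.
  leading term x*y*z: subtract (-x)·f_1 from -x*y*z - x*y + y*z**2 - y*z → -x*y + x*z**2 + x*z + x + y*z**2 - y*z
  leading term x*y: subtract (-1)·f_3 from -x*y + x*z**2 + x*z + x + y*z**2 - y*z → x*z**2 + x*z - x + y*z**2 - y*z + z - 1
  leading term x*z**2: subtract (1)·g_5 from x*z**2 + x*z - x + y*z**2 - y*z + z - 1 → x*z + x + y*z**2 - y*z + z**2 - 1
  leading term x*z: subtract (-1)·g_6 from x*z + x + y*z**2 - y*z + z**2 - 1 → -x + y*z**2 - y*z - z + 1
  leading term x: no divisor's leading term divides it; move -x to the remainder.
  leading term y*z**2: subtract (z)·f_1 from y*z**2 - y*z - z + 1 → -y*z - z**3 - z**2 + z + 1
  leading term y*z: subtract (-1)·f_1 from -y*z - z**3 - z**2 + z + 1 → -z**3 - z - 1
  leading term z**3: subtract (1)·g_7 from -z**3 - z - 1 → -z + 1
  leading term z: no divisor's leading term divides it; move -z to the remainder.
  leading term 1: no divisor's leading term divides it; move 1 to the remainder.
  remainder -x - z + 1 ≠ 0; add g_8 = -x - z + 1 to the basis.

The other S-polynomials (S(f_2,g_4), S(f_3,g_4), S(f_1,g_5), S(f_3,g_5), S(g_4,g_5), S(f_1,g_6), S(f_2,g_6), S(f_3,g_6), S(g_4,g_6), S(g_5,g_6), S(f_1,g_7), S(f_2,g_7), S(f_3,g_7), S(g_4,g_7), S(g_5,g_7), S(g_6,g_7), S(f_1,g_8), S(f_2,g_8), S(f_3,g_8), S(g_4,g_8), S(g_5,g_8), S(g_6,g_8), S(g_7,g_8)) all reduce to 0 modulo the current basis, so we have a Gröbner basis.
Inter-reduce: drop elements whose leading term is divisible by another's, tail-reduce, and make monic.
Reduced Gröbner basis: {x + z - 1, y + z**2 + z + 1, z**3 - 1}.

Buchberger on the second generating set:
h_1 = -x*y - x + y*z + y - z**2 + z, LT = x*y.
h_2 = -x*y - x - y - z**2 + z, LT = x*y.
h_3 = -x*y + x - y*z - y + z**2 + 1, LT = x*y.

S(h_1,h_2): lcm = x*y. S = -y*z + y.
  leading term y*z: no divisor's leading term divides it; move -y*z to the remainder.
  leading term y: no divisor's leading term divides it; move y to the remainder.
  remainder -y*z + y ≠ 0; add k_4 = -y*z + y to the basis.

S(h_1,h_3): lcm = x*y. S = -x + y*z + y - z**2 - z + 1.
  leading term x: no divisor's leading term divides it; move -x to the remainder.
  leading term y*z: subtract (-1)·k_4 from y*z + y - z**2 - z + 1 → -y - z**2 - z + 1
  leading term y: no divisor's leading term divides it; move -y to the remainder.
  leading term z**2: no divisor's leading term divides it; move -z**2 to the remainder.
  leading term z: no divisor's leading term divides it; move -z to the remainder.
  leading term 1: no divisor's leading term divides it; move 1 to the remainder.
  remainder -x - y - z**2 - z + 1 ≠ 0; add k_5 = -x - y - z**2 - z + 1 to the basis.

S(h_1,k_4): lcm = x*y*z. S = x*y + x*z - y*z**2 - y*z + z**3 - z**2.
  leading term x*y: subtract (-1)·h_1 from x*y + x*z - y*z**2 - y*z + z**3 - z**2 → x*z - x - y*z**2 + y + z**3 + z**2 + z
  leading term x*z: subtract (-z)·k_5 from x*z - x - y*z**2 + y + z**3 + z**2 + z → -x - y*z**2 - y*z + y - z
  leading term x: subtract (1)·k_5 from -x - y*z**2 - y*z + y - z → -y*z**2 - y*z - y + z**2 - 1
  leading term y*z**2: subtract (z)·k_4 from -y*z**2 - y*z - y + z**2 - 1 → y*z - y + z**2 - 1
  leading term y*z: subtract (-1)·k_4 from y*z - y + z**2 - 1 → z**2 - 1
  leading term z**2: no divisor's leading term divides it; move z**2 to the remainder.
  leading term 1: no divisor's leading term divides it; move -1 to the remainder.
  remainder z**2 - 1 ≠ 0; add k_6 = z**2 - 1 to the basis.

S(h_1,k_5): lcm = x*y. S = x - y**2 - y*z**2 + y*z + z**2 - z.
  leading term x: subtract (-1)·k_5 from x - y**2 - y*z**2 + y*z + z**2 - z → -y**2 - y*z**2 + y*z - y + z + 1
  leading term y**2: no divisor's leading term divides it; move -y**2 to the remainder.
  leading term y*z**2: subtract (z)·k_4 from -y*z**2 + y*z - y + z + 1 → -y + z + 1
  leading term y: no divisor's leading term divides it; move -y to the remainder.
  leading term z: no divisor's leading term divides it; move z to the remainder.
  leading term 1: no divisor's leading term divides it; move 1 to the remainder.
  remainder -y**2 - y + z + 1 ≠ 0; add k_7 = -y**2 - y + z + 1 to the basis.

The other S-polynomials (S(h_2,h_3), S(h_2,k_4), S(h_3,k_4), S(h_2,k_5), S(h_3,k_5), S(k_4,k_5), S(h_1,k_6), S(h_2,k_6), S(h_3,k_6), S(k_4,k_6), S(k_5,k_6), S(h_1,k_7), S(h_2,k_7), S(h_3,k_7), S(k_4,k_7), S(k_5,k_7), S(k_6,k_7)) all reduce to 0 modulo the current basis, so we have a Gröbner basis.
Inter-reduce: drop elements whose leading term is divisible by another's, tail-reduce, and make monic.
Reduced Gröbner basis: {x + y + z, y**2 + y - z - 1, y*z - y, z**2 - 1}.

These differ, so the ideals are not equal.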